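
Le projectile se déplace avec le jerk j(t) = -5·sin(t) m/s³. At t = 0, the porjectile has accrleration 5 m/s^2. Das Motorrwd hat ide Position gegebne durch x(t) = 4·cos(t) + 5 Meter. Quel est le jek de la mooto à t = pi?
Nous devons dériver notre équation de la position x(t) = 4·cos(t) + 5 3 fois. En dérivant la position, nous obtenons la vitesse: v(t) = -4·sin(t). En prenant d/dt de v(t), nous trouvons a(t) = -4·cos(t). En prenant d/dt de a(t), nous trouvons j(t) = 4·sin(t). De l'équation du jerk j(t) = 4·sin(t), nous substituons t = pi pour obtenir j = 0.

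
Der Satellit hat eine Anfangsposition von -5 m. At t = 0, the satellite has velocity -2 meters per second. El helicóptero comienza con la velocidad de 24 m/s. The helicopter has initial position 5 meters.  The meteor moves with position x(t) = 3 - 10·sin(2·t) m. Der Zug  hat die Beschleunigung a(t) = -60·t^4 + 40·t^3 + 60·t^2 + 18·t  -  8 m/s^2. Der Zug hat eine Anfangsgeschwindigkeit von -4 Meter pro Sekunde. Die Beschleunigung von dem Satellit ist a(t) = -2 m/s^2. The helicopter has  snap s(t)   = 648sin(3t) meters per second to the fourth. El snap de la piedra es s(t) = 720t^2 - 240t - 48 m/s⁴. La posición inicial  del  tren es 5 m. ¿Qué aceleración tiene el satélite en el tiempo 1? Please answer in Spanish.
Tenemos la aceleración a(t) = -2. Sustituyendo t = 1: a(1) = -2.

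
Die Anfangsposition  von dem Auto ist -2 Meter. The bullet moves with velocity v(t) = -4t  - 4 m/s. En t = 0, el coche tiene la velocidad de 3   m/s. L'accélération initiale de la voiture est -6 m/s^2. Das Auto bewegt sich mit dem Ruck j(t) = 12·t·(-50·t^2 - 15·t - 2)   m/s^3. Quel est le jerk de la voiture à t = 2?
En utilisant j(t) = 12·t·(-50·t^2 - 15·t - 2) et en substituant t = 2, nous trouvons j = -5568.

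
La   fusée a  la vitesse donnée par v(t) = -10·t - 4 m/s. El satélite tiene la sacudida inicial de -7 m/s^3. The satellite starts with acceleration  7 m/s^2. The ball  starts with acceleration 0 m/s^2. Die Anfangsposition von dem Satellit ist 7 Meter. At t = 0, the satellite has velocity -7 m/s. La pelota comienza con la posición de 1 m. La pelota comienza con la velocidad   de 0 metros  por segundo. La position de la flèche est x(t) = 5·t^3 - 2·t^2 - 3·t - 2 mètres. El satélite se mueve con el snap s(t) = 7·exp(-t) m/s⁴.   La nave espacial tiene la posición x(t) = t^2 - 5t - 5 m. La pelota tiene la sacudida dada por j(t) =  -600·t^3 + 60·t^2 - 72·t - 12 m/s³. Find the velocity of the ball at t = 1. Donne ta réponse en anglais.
We need to integrate our jerk equation j(t) = -600·t^3 + 60·t^2 - 72·t - 12 2 times. The integral of jerk, with a(0) = 0, gives acceleration: a(t) = 2·t·(-75·t^3 + 10·t^2 - 18·t - 6). The antiderivative of acceleration, with v(0) = 0, gives velocity: v(t) = t^2·(-30·t^3 + 5·t^2 - 12·t - 6). We have velocity v(t) = t^2·(-30·t^3 + 5·t^2 - 12·t - 6). Substituting t = 1: v(1) = -43.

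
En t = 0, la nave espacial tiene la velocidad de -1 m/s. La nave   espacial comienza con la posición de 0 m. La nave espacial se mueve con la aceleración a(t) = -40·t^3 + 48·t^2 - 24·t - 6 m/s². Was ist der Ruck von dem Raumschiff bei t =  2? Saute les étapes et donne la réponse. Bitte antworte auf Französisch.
j(2) = -312.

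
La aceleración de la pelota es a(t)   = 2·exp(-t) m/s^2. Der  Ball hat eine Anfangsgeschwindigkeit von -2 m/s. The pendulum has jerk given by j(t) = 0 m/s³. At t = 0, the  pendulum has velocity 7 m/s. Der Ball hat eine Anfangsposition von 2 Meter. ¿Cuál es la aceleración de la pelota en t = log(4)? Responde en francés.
De l'équation de l'accélération a(t) = 2·exp(-t), nous substituons t = log(4) pour obtenir a = 1/2.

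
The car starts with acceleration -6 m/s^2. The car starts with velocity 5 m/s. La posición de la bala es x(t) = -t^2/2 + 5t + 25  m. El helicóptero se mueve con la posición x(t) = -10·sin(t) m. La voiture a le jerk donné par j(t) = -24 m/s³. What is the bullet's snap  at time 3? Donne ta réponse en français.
En partant de la position x(t) = -t^2/2 + 5·t + 25, nous prenons 4 dérivées. En prenant d/dt de x(t), nous trouvons v(t) = 5 - t. En dérivant la vitesse, nous obtenons l'accélération: a(t) = -1. En prenant d/dt de a(t), nous trouvons j(t) = 0. En prenant d/dt de j(t), nous trouvons s(t) = 0. Nous avons le snap s(t) = 0. En substituant t = 3: s(3) = 0.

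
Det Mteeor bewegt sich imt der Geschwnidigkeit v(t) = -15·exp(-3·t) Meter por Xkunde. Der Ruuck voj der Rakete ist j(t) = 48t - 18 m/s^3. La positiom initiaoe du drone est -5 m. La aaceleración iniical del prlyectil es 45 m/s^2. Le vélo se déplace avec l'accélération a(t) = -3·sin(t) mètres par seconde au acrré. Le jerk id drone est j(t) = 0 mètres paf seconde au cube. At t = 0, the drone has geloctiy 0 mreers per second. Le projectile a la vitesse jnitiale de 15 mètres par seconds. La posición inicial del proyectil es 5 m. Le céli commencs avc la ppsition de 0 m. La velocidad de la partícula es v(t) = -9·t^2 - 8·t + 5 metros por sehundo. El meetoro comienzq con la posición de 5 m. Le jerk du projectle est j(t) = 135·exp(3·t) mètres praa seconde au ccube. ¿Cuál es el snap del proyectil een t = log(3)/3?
Debemos derivar nuestra ecuación de la sacudida j(t) = 135·exp(3·t) 1 vez. Derivando la sacudida, obtenemos el snap: s(t) = 405·exp(3·t). Tenemos el snap s(t) = 405·exp(3·t). Sustituyendo t = log(3)/3: s(log(3)/3) = 1215.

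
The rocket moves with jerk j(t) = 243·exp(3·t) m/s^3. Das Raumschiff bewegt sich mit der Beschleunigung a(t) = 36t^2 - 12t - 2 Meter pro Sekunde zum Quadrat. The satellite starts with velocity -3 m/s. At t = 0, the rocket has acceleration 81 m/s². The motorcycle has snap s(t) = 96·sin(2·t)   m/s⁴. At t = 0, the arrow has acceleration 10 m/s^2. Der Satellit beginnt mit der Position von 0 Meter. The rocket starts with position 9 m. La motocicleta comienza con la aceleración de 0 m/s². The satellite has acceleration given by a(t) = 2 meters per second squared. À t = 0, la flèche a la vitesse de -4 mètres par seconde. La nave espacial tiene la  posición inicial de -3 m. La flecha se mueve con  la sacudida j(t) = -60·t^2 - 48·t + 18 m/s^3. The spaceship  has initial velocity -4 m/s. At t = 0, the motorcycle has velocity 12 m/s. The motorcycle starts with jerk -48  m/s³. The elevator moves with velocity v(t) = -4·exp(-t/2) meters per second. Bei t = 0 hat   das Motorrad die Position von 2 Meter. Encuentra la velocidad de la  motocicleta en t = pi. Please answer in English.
To find the answer, we compute 3 antiderivatives of s(t) = 96·sin(2·t). Taking ∫s(t)dt and applying j(0) = -48, we find j(t) = -48·cos(2·t). The antiderivative of jerk is acceleration. Using a(0) = 0, we get a(t) = -24·sin(2·t). Finding the integral of a(t) and using v(0) = 12: v(t) = 12·cos(2·t). Using v(t) = 12·cos(2·t) and substituting t = pi, we find v = 12.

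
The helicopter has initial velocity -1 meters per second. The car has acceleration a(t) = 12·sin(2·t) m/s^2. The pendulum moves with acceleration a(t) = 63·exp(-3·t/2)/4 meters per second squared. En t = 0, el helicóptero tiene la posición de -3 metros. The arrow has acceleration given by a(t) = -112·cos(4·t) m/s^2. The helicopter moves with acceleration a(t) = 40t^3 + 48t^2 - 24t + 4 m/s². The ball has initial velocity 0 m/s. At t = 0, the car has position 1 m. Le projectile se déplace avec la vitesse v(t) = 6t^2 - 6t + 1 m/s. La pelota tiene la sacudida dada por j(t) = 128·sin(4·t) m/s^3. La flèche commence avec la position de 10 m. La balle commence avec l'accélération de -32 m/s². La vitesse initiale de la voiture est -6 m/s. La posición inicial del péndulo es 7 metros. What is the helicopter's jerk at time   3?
We must differentiate our acceleration equation a(t) = 40·t^3 + 48·t^2 - 24·t + 4 1 time. Differentiating acceleration, we get jerk: j(t) = 120·t^2 + 96·t - 24. We have jerk j(t) = 120·t^2 + 96·t - 24. Substituting t = 3: j(3) = 1344.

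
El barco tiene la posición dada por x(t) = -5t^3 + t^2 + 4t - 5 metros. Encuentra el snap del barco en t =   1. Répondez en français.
Pour résoudre ceci, nous devons prendre 4 dérivées de notre équation de la position x(t) = -5·t^3 + t^2 + 4·t - 5. En prenant d/dt de x(t), nous trouvons v(t) = -15·t^2 + 2·t + 4. En prenant d/dt de v(t), nous trouvons a(t) = 2 - 30·t. La dérivée de l'accélération donne le jerk: j(t) = -30. En dérivant le jerk, nous obtenons le snap: s(t) = 0. Nous avons le snap s(t) = 0. En substituant t = 1: s(1) = 0.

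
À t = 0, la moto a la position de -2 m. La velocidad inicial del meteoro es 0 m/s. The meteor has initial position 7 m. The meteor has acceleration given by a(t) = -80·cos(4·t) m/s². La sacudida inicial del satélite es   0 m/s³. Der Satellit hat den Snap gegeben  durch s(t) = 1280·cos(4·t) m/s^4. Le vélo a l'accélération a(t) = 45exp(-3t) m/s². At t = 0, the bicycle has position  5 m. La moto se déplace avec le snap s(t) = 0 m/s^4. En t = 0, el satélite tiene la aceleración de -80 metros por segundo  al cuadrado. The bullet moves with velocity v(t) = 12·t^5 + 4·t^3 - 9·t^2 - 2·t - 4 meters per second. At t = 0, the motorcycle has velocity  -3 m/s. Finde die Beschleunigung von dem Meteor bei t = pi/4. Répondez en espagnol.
Tenemos la aceleración a(t) = -80·cos(4·t). Sustituyendo t = pi/4: a(pi/4) = 80.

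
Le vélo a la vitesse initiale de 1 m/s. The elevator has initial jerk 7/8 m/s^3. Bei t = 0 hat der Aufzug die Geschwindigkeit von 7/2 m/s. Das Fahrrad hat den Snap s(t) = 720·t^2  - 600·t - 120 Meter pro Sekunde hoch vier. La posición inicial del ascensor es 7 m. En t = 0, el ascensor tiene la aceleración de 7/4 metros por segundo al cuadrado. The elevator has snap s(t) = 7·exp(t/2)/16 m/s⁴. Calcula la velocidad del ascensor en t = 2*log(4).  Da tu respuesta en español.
Para resolver esto, necesitamos tomar 3 integrales de nuestra ecuación del snap s(t) = 7·exp(t/2)/16. La integral del snap es la sacudida. Usando j(0) = 7/8, obtenemos j(t) = 7·exp(t/2)/8. La antiderivada de la sacudida es la aceleración. Usando a(0) = 7/4, obtenemos a(t) = 7·exp(t/2)/4. Integrando la aceleración y usando la condición inicial v(0) = 7/2, obtenemos v(t) = 7·exp(t/2)/2. Tenemos la velocidad v(t) = 7·exp(t/2)/2. Sustituyendo t = 2*log(4): v(2*log(4)) = 14.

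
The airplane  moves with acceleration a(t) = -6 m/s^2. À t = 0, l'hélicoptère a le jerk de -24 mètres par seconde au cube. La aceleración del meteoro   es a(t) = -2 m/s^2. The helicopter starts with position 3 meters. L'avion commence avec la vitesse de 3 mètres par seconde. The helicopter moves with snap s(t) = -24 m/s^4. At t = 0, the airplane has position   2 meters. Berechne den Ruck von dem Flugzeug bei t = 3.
Ausgehend von der Beschleunigung a(t) = -6, nehmen wir 1 Ableitung. Mit d/dt von a(t) finden wir j(t) = 0. Mit j(t) = 0 und Einsetzen von t = 3, finden wir j = 0.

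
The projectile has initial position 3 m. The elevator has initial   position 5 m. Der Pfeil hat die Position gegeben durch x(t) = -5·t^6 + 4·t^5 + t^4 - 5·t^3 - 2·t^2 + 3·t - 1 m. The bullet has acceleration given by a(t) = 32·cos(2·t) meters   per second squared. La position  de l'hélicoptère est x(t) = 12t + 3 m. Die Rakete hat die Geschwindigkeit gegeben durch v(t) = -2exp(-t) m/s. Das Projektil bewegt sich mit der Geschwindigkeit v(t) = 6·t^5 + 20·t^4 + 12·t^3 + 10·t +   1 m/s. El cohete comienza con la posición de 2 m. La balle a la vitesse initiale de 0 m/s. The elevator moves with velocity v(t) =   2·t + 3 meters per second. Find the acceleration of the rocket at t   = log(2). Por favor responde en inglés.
We must differentiate our velocity equation v(t) = -2·exp(-t) 1 time. Differentiating velocity, we get acceleration: a(t) = 2·exp(-t). We have acceleration a(t) = 2·exp(-t). Substituting t = log(2): a(log(2)) = 1.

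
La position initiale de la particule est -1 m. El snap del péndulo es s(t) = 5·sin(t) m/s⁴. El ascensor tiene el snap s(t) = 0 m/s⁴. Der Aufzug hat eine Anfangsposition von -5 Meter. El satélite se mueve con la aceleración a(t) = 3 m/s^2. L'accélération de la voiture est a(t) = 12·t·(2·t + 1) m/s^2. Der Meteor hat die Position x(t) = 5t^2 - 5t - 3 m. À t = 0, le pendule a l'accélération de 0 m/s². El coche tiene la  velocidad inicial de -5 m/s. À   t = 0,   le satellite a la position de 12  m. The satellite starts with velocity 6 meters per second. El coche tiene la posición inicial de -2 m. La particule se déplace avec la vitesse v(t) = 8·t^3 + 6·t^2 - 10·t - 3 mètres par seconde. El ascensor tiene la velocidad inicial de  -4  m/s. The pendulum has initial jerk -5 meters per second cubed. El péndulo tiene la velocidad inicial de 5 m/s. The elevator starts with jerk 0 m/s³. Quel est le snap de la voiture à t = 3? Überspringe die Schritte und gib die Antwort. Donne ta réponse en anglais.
The answer is 48.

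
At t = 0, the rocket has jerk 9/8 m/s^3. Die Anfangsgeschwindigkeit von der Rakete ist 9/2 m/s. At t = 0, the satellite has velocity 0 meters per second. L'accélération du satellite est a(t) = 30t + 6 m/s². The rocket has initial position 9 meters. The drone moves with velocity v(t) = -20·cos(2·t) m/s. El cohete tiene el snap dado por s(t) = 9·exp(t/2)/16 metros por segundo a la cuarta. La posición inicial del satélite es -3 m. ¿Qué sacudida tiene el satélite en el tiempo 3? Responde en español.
Para resolver esto, necesitamos tomar 1 derivada de nuestra ecuación de la aceleración a(t) = 30·t + 6. Derivando la aceleración, obtenemos la sacudida: j(t) = 30. Tenemos la sacudida j(t) = 30. Sustituyendo t = 3: j(3) = 30.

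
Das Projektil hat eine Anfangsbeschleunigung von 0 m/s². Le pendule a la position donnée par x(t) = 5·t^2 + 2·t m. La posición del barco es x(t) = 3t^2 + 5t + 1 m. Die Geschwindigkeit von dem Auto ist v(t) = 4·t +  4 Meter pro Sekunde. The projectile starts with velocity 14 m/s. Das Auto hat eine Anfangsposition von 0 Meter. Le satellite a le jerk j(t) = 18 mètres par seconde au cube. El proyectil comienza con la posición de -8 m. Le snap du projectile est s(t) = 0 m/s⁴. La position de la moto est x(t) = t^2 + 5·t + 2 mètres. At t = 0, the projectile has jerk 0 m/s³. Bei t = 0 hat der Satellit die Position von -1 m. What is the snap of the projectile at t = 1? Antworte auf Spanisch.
Tenemos el snap s(t) = 0. Sustituyendo t = 1: s(1) = 0.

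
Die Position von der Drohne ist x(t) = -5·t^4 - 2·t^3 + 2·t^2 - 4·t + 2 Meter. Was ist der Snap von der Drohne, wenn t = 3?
Wir müssen unsere Gleichung für die Position x(t) = -5·t^4 - 2·t^3 + 2·t^2 - 4·t + 2 4-mal ableiten. Die Ableitung von der Position ergibt die Geschwindigkeit: v(t) = -20·t^3 - 6·t^2 + 4·t - 4. Durch Ableiten von der Geschwindigkeit erhalten wir die Beschleunigung: a(t) = -60·t^2 - 12·t + 4. Die Ableitung von der Beschleunigung ergibt den Ruck: j(t) = -120·t - 12. Die Ableitung von dem Ruck ergibt den Snap: s(t) = -120. Wir haben den Snap s(t) = -120. Durch Einsetzen von t = 3: s(3) = -120.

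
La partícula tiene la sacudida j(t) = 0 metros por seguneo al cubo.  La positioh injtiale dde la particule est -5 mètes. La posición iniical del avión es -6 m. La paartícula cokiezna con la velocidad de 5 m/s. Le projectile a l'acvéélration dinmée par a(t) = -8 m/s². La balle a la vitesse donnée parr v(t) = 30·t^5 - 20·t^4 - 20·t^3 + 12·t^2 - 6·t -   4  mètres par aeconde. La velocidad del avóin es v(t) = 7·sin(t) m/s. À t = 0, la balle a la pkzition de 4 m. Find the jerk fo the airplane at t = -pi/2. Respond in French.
Nous devons dériver notre équation de la vitesse v(t) = 7·sin(t) 2 fois. La dérivée de la vitesse donne l'accélération: a(t) = 7·cos(t). La dérivée de l'accélération donne le jerk: j(t) = -7·sin(t). De l'équation du jerk j(t) = -7·sin(t), nous substituons t = -pi/2 pour obtenir j = 7.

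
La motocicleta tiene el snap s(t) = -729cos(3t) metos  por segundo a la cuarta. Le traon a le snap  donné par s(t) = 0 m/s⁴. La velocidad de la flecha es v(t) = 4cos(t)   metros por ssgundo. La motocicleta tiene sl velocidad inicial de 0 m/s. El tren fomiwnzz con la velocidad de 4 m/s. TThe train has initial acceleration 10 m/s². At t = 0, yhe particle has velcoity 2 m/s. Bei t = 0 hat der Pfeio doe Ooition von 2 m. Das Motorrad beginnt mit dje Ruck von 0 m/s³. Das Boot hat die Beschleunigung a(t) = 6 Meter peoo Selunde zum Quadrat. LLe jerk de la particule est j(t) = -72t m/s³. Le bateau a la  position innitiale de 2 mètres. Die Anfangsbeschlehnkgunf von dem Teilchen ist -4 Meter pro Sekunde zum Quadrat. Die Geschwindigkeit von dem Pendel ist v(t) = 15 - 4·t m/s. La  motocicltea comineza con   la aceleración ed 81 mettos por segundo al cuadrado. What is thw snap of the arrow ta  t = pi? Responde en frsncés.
Nous devons dériver notre équation de la vitesse v(t) = 4·cos(t) 3 fois. En prenant d/dt de v(t), nous trouvons a(t) = -4·sin(t). En prenant d/dt de a(t), nous trouvons j(t) = -4·cos(t). En prenant d/dt de j(t), nous trouvons s(t) = 4·sin(t). De l'équation du snap s(t) = 4·sin(t), nous substituons t = pi pour obtenir s = 0.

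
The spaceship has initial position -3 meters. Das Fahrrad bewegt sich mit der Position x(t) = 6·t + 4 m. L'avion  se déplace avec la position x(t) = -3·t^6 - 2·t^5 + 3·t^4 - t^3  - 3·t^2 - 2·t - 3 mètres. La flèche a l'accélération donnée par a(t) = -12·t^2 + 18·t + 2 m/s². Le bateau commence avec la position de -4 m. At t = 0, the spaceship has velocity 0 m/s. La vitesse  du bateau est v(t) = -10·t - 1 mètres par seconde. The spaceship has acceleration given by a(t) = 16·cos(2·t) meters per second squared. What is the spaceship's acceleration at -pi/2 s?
We have acceleration a(t) = 16·cos(2·t). Substituting t = -pi/2: a(-pi/2) = -16.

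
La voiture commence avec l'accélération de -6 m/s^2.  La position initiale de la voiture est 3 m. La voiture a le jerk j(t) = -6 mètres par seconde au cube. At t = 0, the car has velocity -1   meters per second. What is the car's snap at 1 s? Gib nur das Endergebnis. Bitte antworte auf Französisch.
s(1) = 0.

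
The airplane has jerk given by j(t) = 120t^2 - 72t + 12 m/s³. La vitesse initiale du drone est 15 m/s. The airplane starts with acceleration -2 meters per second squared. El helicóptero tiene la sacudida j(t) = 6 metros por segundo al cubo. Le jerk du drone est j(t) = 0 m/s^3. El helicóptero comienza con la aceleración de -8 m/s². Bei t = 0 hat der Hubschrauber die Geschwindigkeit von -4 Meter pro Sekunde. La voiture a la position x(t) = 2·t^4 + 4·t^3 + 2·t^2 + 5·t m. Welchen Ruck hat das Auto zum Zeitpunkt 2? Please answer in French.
Pour résoudre ceci, nous devons prendre 3 dérivées de notre équation de la position x(t) = 2·t^4 + 4·t^3 + 2·t^2 + 5·t. La dérivée de la position donne la vitesse: v(t) = 8·t^3 + 12·t^2 + 4·t + 5. La dérivée de la vitesse donne l'accélération: a(t) = 24·t^2 + 24·t + 4. En prenant d/dt de a(t), nous trouvons j(t) = 48·t + 24. En utilisant j(t) = 48·t + 24 et en substituant t = 2, nous trouvons j = 120.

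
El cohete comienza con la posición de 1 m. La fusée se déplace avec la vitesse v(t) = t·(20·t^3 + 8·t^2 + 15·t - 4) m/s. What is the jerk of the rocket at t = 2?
We must differentiate our velocity equation v(t) = t·(20·t^3 + 8·t^2 + 15·t - 4) 2 times. Differentiating velocity, we get acceleration: a(t) = 20·t^3 + 8·t^2 + t·(60·t^2 + 16·t + 15) + 15·t - 4. Taking d/dt of a(t), we find j(t) = 120·t^2 + t·(120·t + 16) + 32·t + 30. Using j(t) = 120·t^2 + t·(120·t + 16) + 32·t + 30 and substituting t = 2, we find j = 1086.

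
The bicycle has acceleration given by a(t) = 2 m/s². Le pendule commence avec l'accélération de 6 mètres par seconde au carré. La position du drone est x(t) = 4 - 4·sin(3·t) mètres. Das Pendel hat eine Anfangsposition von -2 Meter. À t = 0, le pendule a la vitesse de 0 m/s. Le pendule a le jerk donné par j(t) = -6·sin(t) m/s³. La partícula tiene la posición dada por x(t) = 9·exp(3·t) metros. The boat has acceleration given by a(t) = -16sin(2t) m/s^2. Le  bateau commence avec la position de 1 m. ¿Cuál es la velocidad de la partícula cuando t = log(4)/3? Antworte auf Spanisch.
Para resolver esto, necesitamos tomar 1 derivada de nuestra ecuación de la posición x(t) = 9·exp(3·t). Derivando la posición, obtenemos la velocidad: v(t) = 27·exp(3·t). Tenemos la velocidad v(t) = 27·exp(3·t). Sustituyendo t = log(4)/3: v(log(4)/3) = 108.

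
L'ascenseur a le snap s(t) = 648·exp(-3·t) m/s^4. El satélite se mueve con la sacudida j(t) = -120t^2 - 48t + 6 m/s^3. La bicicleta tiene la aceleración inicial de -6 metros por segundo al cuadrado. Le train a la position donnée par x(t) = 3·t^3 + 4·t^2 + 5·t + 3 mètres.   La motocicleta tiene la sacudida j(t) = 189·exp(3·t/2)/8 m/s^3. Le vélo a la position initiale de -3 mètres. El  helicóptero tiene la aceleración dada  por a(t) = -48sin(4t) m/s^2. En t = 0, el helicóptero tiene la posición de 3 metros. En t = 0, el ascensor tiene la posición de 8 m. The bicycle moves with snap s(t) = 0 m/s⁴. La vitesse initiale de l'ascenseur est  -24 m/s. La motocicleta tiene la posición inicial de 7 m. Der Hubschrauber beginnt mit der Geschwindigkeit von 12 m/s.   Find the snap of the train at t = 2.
We must differentiate our position equation x(t) = 3·t^3 + 4·t^2 + 5·t + 3 4 times. Differentiating position, we get velocity: v(t) = 9·t^2 + 8·t + 5. The derivative of velocity gives acceleration: a(t) = 18·t + 8. Taking d/dt of a(t), we find j(t) = 18. Taking d/dt of j(t), we find s(t) = 0. From the given snap equation s(t) = 0, we substitute t = 2 to get s = 0.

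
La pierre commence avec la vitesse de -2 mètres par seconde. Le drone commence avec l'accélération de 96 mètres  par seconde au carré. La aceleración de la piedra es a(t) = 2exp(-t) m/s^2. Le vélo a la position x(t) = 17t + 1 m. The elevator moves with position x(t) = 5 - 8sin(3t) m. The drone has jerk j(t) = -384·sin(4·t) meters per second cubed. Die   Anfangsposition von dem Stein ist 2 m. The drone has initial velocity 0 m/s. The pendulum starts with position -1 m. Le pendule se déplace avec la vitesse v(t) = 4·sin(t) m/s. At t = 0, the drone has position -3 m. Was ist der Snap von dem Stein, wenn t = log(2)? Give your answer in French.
En partant de l'accélération a(t) = 2·exp(-t), nous prenons 2 dérivées. En dérivant l'accélération, nous obtenons le jerk: j(t) = -2·exp(-t). En prenant d/dt de j(t), nous trouvons s(t) = 2·exp(-t). Nous avons le snap s(t) = 2·exp(-t). En substituant t = log(2): s(log(2)) = 1.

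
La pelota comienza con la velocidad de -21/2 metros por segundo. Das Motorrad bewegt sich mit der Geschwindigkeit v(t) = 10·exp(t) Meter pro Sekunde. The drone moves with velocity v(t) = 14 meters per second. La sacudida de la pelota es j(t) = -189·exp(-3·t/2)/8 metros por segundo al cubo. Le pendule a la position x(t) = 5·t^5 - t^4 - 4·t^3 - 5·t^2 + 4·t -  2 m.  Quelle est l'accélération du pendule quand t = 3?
Pour résoudre ceci, nous devons prendre 2 dérivées de notre équation de la position x(t) = 5·t^5 - t^4 - 4·t^3 - 5·t^2 + 4·t - 2. En dérivant la position, nous obtenons la vitesse: v(t) = 25·t^4 - 4·t^3 - 12·t^2 - 10·t + 4. En dérivant la vitesse, nous obtenons l'accélération: a(t) = 100·t^3 - 12·t^2 - 24·t - 10. De l'équation de l'accélération a(t) = 100·t^3 - 12·t^2 - 24·t - 10, nous substituons t = 3 pour obtenir a = 2510.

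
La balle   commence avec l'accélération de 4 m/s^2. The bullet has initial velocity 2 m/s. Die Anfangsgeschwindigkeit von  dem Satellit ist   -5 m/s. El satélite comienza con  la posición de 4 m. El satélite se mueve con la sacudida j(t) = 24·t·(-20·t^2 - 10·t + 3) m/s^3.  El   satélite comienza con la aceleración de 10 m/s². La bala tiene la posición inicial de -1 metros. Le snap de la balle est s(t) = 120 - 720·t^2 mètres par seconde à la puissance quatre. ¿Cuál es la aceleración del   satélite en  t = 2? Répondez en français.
En partant du jerk j(t) = 24·t·(-20·t^2 - 10·t + 3), nous prenons 1 primitive. En prenant ∫j(t)dt et en appliquant a(0) = 10, nous trouvons a(t) = -120·t^4 - 80·t^3 + 36·t^2 + 10. En utilisant a(t) = -120·t^4 - 80·t^3 + 36·t^2 + 10 et en substituant t = 2, nous trouvons a = -2406.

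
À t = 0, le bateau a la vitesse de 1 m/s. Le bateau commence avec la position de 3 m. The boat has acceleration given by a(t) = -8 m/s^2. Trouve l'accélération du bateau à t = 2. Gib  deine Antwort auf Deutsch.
Mit a(t) = -8 und Einsetzen von t = 2, finden wir a = -8.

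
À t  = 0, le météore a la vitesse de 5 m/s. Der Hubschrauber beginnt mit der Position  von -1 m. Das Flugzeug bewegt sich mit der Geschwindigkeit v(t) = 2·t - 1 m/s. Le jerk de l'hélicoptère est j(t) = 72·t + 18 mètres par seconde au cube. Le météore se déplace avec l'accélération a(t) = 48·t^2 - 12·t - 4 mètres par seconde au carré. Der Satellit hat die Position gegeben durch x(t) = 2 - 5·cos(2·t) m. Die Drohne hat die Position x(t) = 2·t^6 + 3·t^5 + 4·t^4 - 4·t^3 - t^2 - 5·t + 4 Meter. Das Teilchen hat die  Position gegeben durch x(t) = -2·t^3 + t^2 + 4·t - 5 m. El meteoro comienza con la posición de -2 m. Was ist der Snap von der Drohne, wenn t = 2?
Ausgehend von der Position x(t) = 2·t^6 + 3·t^5 + 4·t^4 - 4·t^3 - t^2 - 5·t + 4, nehmen wir 4 Ableitungen. Die Ableitung von der Position ergibt die Geschwindigkeit: v(t) = 12·t^5 + 15·t^4 + 16·t^3 - 12·t^2 - 2·t - 5. Die Ableitung von der Geschwindigkeit ergibt die Beschleunigung: a(t) = 60·t^4 + 60·t^3 + 48·t^2 - 24·t - 2. Die Ableitung von der Beschleunigung ergibt den Ruck: j(t) = 240·t^3 + 180·t^2 + 96·t - 24. Die Ableitung von dem Ruck ergibt den Snap: s(t) = 720·t^2 + 360·t + 96. Mit s(t) = 720·t^2 + 360·t + 96 und Einsetzen von t = 2, finden wir s = 3696.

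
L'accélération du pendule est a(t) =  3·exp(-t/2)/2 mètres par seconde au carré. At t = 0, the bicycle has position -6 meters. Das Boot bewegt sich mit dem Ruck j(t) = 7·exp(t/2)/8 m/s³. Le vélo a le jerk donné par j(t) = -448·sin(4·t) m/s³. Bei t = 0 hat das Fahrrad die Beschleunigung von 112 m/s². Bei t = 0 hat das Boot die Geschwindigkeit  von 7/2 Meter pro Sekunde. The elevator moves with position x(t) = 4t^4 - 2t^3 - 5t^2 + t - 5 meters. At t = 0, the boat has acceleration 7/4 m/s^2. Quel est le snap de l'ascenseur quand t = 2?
Nous devons dériver notre équation de la position x(t) = 4·t^4 - 2·t^3 - 5·t^2 + t - 5 4 fois. En dérivant la position, nous obtenons la vitesse: v(t) = 16·t^3 - 6·t^2 - 10·t + 1. La dérivée de la vitesse donne l'accélération: a(t) = 48·t^2 - 12·t - 10. En prenant d/dt de a(t), nous trouvons j(t) = 96·t - 12. En prenant d/dt de j(t), nous trouvons s(t) = 96. Nous avons le snap s(t) = 96. En substituant t = 2: s(2) = 96.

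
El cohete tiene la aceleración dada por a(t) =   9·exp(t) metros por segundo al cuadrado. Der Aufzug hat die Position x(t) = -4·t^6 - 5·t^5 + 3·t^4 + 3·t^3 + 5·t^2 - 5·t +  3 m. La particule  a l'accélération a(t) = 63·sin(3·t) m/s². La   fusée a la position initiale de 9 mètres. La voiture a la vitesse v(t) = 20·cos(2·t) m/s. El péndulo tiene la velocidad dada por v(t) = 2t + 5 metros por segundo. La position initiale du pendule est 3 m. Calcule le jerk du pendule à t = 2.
En partant de la vitesse v(t) = 2·t + 5, nous prenons 2 dérivées. En prenant d/dt de v(t), nous trouvons a(t) = 2. En dérivant l'accélération, nous obtenons le jerk: j(t) = 0. De l'équation du jerk j(t) = 0, nous substituons t = 2 pour obtenir j = 0.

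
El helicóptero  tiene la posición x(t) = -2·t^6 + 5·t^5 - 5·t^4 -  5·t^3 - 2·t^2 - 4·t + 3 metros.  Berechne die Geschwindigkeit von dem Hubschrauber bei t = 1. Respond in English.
We must differentiate our position equation x(t) = -2·t^6 + 5·t^5 - 5·t^4 - 5·t^3 - 2·t^2 - 4·t + 3 1 time. Differentiating position, we get velocity: v(t) = -12·t^5 + 25·t^4 - 20·t^3 - 15·t^2 - 4·t - 4. From the given velocity equation v(t) = -12·t^5 + 25·t^4 - 20·t^3 - 15·t^2 - 4·t - 4, we substitute t = 1 to get v = -30.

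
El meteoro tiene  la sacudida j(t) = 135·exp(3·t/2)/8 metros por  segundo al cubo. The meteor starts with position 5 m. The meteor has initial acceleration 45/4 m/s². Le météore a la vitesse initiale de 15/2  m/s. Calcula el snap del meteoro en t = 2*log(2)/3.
Para resolver esto, necesitamos tomar 1 derivada de nuestra ecuación de la sacudida j(t) = 135·exp(3·t/2)/8. La derivada de la sacudida da el snap: s(t) = 405·exp(3·t/2)/16. Usando s(t) = 405·exp(3·t/2)/16 y sustituyendo t = 2*log(2)/3, encontramos s = 405/8.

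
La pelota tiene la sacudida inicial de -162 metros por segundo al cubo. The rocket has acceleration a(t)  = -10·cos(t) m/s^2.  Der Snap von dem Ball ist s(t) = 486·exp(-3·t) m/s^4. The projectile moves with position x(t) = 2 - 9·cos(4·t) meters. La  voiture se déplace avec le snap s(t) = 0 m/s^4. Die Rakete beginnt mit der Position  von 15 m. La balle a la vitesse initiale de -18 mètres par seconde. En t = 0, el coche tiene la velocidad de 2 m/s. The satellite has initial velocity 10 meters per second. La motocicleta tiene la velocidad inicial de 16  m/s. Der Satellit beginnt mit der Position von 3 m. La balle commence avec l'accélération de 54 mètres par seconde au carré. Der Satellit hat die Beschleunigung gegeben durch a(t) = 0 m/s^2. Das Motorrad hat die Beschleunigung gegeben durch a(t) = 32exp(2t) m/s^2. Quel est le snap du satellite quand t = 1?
Pour résoudre ceci, nous devons prendre 2 dérivées de notre équation de l'accélération a(t) = 0. En dérivant l'accélération, nous obtenons le jerk: j(t) = 0. En prenant d/dt de j(t), nous trouvons s(t) = 0. En utilisant s(t) = 0 et en substituant t = 1, nous trouvons s = 0.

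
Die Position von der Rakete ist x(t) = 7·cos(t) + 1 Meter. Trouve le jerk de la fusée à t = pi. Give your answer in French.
Nous devons dériver notre équation de la position x(t) = 7·cos(t) + 1 3 fois. En prenant d/dt de x(t), nous trouvons v(t) = -7·sin(t). En dérivant la vitesse, nous obtenons l'accélération: a(t) = -7·cos(t). La dérivée de l'accélération donne le jerk: j(t) = 7·sin(t). En utilisant j(t) = 7·sin(t) et en substituant t = pi, nous trouvons j = 0.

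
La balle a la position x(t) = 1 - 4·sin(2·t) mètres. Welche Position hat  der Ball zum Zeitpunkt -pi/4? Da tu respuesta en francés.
De l'équation de la position x(t) = 1 - 4·sin(2·t), nous substituons t = -pi/4 pour obtenir x = 5.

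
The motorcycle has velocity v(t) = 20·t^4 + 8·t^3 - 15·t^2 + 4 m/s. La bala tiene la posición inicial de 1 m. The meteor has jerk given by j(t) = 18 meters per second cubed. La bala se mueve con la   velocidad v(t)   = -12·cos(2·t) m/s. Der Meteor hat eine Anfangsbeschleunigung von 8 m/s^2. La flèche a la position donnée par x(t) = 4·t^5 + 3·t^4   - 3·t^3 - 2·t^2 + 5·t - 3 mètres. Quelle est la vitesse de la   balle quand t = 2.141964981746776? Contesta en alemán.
Wir haben die Geschwindigkeit v(t) = -12·cos(2·t). Durch Einsetzen von t = 2.141964981746776: v(2.141964981746776) = 4.98563528592176.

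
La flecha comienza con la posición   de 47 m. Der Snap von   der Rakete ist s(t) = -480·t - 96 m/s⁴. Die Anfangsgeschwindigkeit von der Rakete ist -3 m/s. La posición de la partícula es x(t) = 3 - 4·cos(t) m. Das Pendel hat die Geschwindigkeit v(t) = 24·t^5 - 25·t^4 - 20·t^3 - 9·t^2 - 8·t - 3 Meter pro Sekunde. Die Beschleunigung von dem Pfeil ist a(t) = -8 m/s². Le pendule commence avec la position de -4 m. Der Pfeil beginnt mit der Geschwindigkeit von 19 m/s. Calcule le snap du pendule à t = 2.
En partant de la vitesse v(t) = 24·t^5 - 25·t^4 - 20·t^3 - 9·t^2 - 8·t - 3, nous prenons 3 dérivées. La dérivée de la vitesse donne l'accélération: a(t) = 120·t^4 - 100·t^3 - 60·t^2 - 18·t - 8. La dérivée de l'accélération donne le jerk: j(t) = 480·t^3 - 300·t^2 - 120·t - 18. En prenant d/dt de j(t), nous trouvons s(t) = 1440·t^2 - 600·t - 120. Nous avons le snap s(t) = 1440·t^2 - 600·t - 120. En substituant t = 2: s(2) = 4440.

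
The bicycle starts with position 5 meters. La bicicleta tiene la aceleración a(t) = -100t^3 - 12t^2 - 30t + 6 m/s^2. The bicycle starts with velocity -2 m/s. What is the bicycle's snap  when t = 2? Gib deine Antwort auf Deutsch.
Ausgehend von der Beschleunigung a(t) = -100·t^3 - 12·t^2 - 30·t + 6, nehmen wir 2 Ableitungen. Durch Ableiten von der Beschleunigung erhalten wir den Ruck: j(t) = -300·t^2 - 24·t - 30. Die Ableitung von dem Ruck ergibt den Snap: s(t) = -600·t - 24. Wir haben den Snap s(t) = -600·t - 24. Durch Einsetzen von t = 2: s(2) = -1224.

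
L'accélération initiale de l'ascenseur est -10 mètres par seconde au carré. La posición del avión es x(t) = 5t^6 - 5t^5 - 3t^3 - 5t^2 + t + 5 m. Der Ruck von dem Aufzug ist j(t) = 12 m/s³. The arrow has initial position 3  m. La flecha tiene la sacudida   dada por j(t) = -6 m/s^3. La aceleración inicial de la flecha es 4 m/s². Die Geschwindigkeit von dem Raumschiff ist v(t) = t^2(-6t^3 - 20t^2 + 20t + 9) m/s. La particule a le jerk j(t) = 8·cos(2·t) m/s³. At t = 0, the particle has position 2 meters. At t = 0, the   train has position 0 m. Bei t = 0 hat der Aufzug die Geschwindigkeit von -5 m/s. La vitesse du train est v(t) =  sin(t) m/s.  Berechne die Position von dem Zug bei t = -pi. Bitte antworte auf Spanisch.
Debemos encontrar la integral de nuestra ecuación de la velocidad v(t) = sin(t) 1 vez. Integrando la velocidad y usando la condición inicial x(0) = 0, obtenemos x(t) = 1 - cos(t). Usando x(t) = 1 - cos(t) y sustituyendo t = -pi, encontramos x = 2.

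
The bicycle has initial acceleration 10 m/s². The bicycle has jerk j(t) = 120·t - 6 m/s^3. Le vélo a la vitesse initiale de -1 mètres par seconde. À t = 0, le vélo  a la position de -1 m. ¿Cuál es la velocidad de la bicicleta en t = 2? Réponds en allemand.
Ausgehend von dem Ruck j(t) = 120·t - 6, nehmen wir 2 Stammfunktionen. Die Stammfunktion von dem Ruck ist die Beschleunigung. Mit a(0) = 10 erhalten wir a(t) = 60·t^2 - 6·t + 10. Die Stammfunktion von der Beschleunigung, mit v(0) = -1, ergibt die Geschwindigkeit: v(t) = 20·t^3 - 3·t^2 + 10·t - 1. Mit v(t) = 20·t^3 - 3·t^2 + 10·t - 1 und Einsetzen von t = 2, finden wir v = 167.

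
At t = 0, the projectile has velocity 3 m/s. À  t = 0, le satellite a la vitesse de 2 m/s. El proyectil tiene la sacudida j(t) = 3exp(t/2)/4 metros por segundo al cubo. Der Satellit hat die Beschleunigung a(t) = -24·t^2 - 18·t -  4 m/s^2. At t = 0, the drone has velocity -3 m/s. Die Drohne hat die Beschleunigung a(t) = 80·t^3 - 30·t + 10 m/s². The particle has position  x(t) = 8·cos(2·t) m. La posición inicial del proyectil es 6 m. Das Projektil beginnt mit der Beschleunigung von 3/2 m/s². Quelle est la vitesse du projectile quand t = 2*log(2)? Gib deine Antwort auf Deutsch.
Wir müssen die Stammfunktion unserer Gleichung für den Ruck j(t) = 3·exp(t/2)/4 2-mal finden. Durch Integration von dem Ruck und Verwendung der Anfangsbedingung a(0) = 3/2, erhalten wir a(t) = 3·exp(t/2)/2. Das Integral von der Beschleunigung, mit v(0) = 3, ergibt die Geschwindigkeit: v(t) = 3·exp(t/2). Mit v(t) = 3·exp(t/2) und Einsetzen von t = 2*log(2), finden wir v = 6.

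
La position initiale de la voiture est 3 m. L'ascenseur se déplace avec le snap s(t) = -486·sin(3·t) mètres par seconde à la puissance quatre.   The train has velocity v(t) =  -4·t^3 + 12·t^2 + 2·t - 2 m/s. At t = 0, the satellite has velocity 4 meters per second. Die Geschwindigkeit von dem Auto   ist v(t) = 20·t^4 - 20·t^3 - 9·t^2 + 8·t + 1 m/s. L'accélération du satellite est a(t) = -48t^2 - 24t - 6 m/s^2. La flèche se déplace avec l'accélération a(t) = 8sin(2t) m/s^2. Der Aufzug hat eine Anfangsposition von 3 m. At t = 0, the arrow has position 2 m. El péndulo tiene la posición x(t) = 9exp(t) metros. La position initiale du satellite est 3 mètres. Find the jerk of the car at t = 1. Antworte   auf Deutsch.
Ausgehend von der Geschwindigkeit v(t) = 20·t^4 - 20·t^3 - 9·t^2 + 8·t + 1, nehmen wir 2 Ableitungen. Die Ableitung von der Geschwindigkeit ergibt die Beschleunigung: a(t) = 80·t^3 - 60·t^2 - 18·t + 8. Mit d/dt von a(t) finden wir j(t) = 240·t^2 - 120·t - 18. Mit j(t) = 240·t^2 - 120·t - 18 und Einsetzen von t = 1, finden wir j = 102.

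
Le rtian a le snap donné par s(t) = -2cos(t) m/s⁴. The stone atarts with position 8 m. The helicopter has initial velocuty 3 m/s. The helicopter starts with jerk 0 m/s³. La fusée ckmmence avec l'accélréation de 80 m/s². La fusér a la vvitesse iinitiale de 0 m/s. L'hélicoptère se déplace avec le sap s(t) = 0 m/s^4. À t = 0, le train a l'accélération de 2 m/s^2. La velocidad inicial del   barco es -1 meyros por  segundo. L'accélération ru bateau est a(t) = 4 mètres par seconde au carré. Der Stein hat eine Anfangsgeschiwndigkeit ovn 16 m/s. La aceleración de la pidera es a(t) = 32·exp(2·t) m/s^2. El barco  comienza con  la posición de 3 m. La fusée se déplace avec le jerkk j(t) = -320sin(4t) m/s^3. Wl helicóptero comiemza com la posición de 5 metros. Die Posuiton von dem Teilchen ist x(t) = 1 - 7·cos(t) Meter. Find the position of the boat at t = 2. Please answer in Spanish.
Debemos encontrar la antiderivada de nuestra ecuación de la aceleración a(t) = 4 2 veces. La integral de la aceleración, con v(0) = -1, da la velocidad: v(t) = 4·t - 1. Integrando la velocidad y usando la condición inicial x(0) = 3, obtenemos x(t) = 2·t^2 - t + 3. De la ecuación de la posición x(t) = 2·t^2 - t + 3, sustituimos t = 2 para obtener x = 9.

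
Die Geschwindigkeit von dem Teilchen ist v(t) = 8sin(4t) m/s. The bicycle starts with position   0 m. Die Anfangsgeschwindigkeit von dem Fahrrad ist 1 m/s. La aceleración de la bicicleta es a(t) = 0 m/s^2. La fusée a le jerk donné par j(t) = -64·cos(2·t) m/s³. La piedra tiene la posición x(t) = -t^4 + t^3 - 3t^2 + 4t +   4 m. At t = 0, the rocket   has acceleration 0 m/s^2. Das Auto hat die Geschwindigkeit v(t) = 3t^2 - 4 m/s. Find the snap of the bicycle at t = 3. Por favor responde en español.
Partiendo de la aceleración a(t) = 0, tomamos 2 derivadas. Tomando d/dt de a(t), encontramos j(t) = 0. Derivando la sacudida, obtenemos el snap: s(t) = 0. Tenemos el snap s(t) = 0. Sustituyendo t = 3: s(3) = 0.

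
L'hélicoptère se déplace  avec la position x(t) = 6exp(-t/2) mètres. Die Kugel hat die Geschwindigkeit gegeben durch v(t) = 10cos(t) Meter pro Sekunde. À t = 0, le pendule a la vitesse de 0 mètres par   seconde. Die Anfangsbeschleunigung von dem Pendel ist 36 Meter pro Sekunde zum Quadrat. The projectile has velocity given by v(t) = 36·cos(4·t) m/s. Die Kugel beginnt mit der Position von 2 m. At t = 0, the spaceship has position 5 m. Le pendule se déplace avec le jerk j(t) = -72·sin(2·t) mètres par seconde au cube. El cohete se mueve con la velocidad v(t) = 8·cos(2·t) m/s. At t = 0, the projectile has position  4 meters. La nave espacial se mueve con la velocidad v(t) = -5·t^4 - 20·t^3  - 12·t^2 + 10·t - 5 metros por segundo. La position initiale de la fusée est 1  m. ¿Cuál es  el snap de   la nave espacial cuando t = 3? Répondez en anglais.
Starting from velocity v(t) = -5·t^4 - 20·t^3 - 12·t^2 + 10·t - 5, we take 3 derivatives. Taking d/dt of v(t), we find a(t) = -20·t^3 - 60·t^2 - 24·t + 10. Differentiating acceleration, we get jerk: j(t) = -60·t^2 - 120·t - 24. Taking d/dt of j(t), we find s(t) = -120·t - 120. We have snap s(t) = -120·t - 120. Substituting t = 3: s(3) = -480.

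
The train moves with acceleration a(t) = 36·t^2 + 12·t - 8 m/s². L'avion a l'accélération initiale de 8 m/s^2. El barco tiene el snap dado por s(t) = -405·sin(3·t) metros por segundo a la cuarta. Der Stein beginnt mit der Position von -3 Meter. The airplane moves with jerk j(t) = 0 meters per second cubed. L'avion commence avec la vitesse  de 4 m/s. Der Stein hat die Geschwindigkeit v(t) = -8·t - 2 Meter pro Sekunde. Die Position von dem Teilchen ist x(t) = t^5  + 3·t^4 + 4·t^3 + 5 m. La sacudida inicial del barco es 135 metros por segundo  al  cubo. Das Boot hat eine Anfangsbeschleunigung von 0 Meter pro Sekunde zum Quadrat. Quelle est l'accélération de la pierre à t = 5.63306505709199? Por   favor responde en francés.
Pour résoudre ceci, nous devons prendre 1 dérivée de notre équation de la vitesse v(t) = -8·t - 2. La dérivée de la vitesse donne l'accélération: a(t) = -8. Nous avons l'accélération a(t) = -8. En substituant t = 5.63306505709199: a(5.63306505709199) = -8.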